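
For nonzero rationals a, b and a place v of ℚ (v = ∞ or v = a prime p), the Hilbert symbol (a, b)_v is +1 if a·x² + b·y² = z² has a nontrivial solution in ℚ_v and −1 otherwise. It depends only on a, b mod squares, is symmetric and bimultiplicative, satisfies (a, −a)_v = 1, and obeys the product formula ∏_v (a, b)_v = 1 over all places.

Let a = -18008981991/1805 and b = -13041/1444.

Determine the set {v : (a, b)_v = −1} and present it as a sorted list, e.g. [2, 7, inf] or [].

(a, b) ≡ (-123518395, -161) mod (ℚ^×)²; places V = {2, 3, 5, 7, 11, 13, 19, 23, 29, 37, ∞}.
(a,b)_37: α=1, u≡25; β=0, v≡20 (mod 37); (25|37)=+1, (20|37)=-1; sign (−1)^0·+1^0·-1^1 = -1.
(a,b)_13: α=1, u≡4; β=0, v≡11 (mod 13); (4|13)=+1, (11|13)=-1; sign (−1)^0·+1^0·-1^1 = -1.
(a,b)_3: α=6, u≡2; β=4, v≡1 (mod 3); (2|3)=-1, (1|3)=+1; sign (−1)^0·-1^4·+1^6 = +1.
(a,b)_29: α=1, u≡22; β=0, v≡13 (mod 29); (22|29)=+1, (13|29)=+1; sign (−1)^0·+1^0·+1^1 = +1.
(a,b)_2: α=0, β=-2; u≡5, v≡7 (mod 8); ε(u)ε(v)=0·1, αω(v)=0·0, βω(u)=-2·1; sum ≡ 0  ⇒  +1.
(a,b)_5: α=-1, u≡4; β=0, v≡1 (mod 5); (4|5)=+1, (1|5)=+1; sign (−1)^0·+1^0·+1^-1 = +1.
(a,b)_7: α=1, u≡5; β=1, v≡3 (mod 7); (5|7)=-1, (3|7)=-1; sign (−1)^1·-1^1·-1^1 = -1.
(a,b)_11: α=1, u≡1; β=0, v≡9 (mod 11); (1|11)=+1, (9|11)=+1; sign (−1)^0·+1^0·+1^1 = +1.
(a,b)_19: α=-2, u≡6; β=-2, v≡3 (mod 19); (6|19)=+1, (3|19)=-1; sign (−1)^0·+1^-2·-1^-2 = +1.
(a,b)_∞: sgn(-123518395)=−, sgn(-161)=−, so -1.
(a,b)_23: α=1, u≡10; β=1, v≡3 (mod 23); (10|23)=-1, (3|23)=+1; sign (−1)^1·-1^1·+1^1 = +1.
(-123518395, -161 / ℚ) ramifies at {7, 13, 37, ∞}: a division algebra.

[7, 13, 37, inf]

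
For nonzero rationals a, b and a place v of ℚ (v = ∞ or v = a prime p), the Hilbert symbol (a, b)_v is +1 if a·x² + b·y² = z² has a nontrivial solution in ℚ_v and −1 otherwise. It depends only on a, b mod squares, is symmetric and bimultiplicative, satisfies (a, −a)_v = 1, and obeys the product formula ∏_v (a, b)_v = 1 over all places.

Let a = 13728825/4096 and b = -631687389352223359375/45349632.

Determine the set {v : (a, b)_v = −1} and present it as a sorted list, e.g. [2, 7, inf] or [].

[3, 5]

(a, b) ≡ (33, -165) mod (ℚ^×)²; places V = {2, 3, 5, 11, 31, 43, ∞}.
(a,b)_31: α=0, u≡18; β=2, v≡30 (mod 31); (18|31)=+1, (30|31)=-1; sign (−1)^0·+1^2·-1^0 = +1.
(a,b)_11: α=1, u≡1; β=3, v≡6 (mod 11); (1|11)=+1, (6|11)=-1; sign (−1)^1·+1^3·-1^1 = +1.
(a,b)_2: α=-12, β=-8; u≡1, v≡3 (mod 8); ε(u)ε(v)=0·1, αω(v)=-12·1, βω(u)=-8·0; sum ≡ 0  ⇒  +1.
(a,b)_43: α=2, u≡30; β=6, v≡3 (mod 43); (30|43)=-1, (3|43)=-1; sign (−1)^0·-1^6·-1^2 = +1.
(a,b)_∞: sgn(33)=+, sgn(-165)=−, so +1.
(a,b)_5: α=2, u≡3; β=7, v≡3 (mod 5); (3|5)=-1, (3|5)=-1; sign (−1)^0·-1^7·-1^2 = -1.
(a,b)_3: α=3, u≡2; β=-11, v≡2 (mod 3); (2|3)=-1, (2|3)=-1; sign (−1)^1·-1^-11·-1^3 = -1.
(33, -165 / ℚ) ramifies at {3, 5}: a division algebra.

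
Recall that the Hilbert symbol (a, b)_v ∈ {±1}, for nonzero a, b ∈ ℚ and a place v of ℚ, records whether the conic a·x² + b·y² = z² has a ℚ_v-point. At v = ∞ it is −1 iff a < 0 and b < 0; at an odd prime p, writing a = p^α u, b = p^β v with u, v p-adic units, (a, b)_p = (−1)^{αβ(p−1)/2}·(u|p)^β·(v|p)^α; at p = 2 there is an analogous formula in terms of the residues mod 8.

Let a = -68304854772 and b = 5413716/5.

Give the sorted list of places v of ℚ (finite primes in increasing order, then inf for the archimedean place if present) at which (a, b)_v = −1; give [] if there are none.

(a, b) ≡ (-37, 1705) mod (ℚ^×)²; places V = {2, 3, 5, 7, 11, 31, 37, ∞}.
(a,b)_7: α=2, u≡5; β=2, v≡2 (mod 7); (5|7)=-1, (2|7)=+1; sign (−1)^0·-1^2·+1^2 = +1.
(a,b)_11: α=2, u≡7; β=1, v≡1 (mod 11); (7|11)=-1, (1|11)=+1; sign (−1)^0·-1^1·+1^2 = -1.
(a,b)_2: α=2, β=2; u≡3, v≡1 (mod 8); ε(u)ε(v)=1·0, αω(v)=2·0, βω(u)=2·1; sum ≡ 0  ⇒  +1.
(a,b)_5: α=0, u≡3; β=-1, v≡1 (mod 5); (3|5)=-1, (1|5)=+1; sign (−1)^0·-1^-1·+1^0 = -1.
(a,b)_3: α=4, u≡2; β=4, v≡1 (mod 3); (2|3)=-1, (1|3)=+1; sign (−1)^0·-1^4·+1^4 = +1.
(a,b)_31: α=2, u≡10; β=1, v≡15 (mod 31); (10|31)=+1, (15|31)=-1; sign (−1)^0·+1^1·-1^2 = +1.
(a,b)_∞: sgn(-37)=−, sgn(1705)=+, so +1.
(a,b)_37: α=1, u≡30; β=0, v≡27 (mod 37); (30|37)=+1, (27|37)=+1; sign (−1)^0·+1^0·+1^1 = +1.
Ram(-37, 1705) = {5, 11}; no ℚ_5-point on the conic.

[5, 11]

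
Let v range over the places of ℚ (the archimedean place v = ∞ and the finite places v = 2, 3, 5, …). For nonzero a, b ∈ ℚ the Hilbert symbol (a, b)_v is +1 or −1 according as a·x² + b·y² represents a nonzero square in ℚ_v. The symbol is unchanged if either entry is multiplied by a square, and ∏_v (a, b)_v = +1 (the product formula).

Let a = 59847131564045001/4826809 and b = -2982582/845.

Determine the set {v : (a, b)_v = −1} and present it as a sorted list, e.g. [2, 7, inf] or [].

[3, 11]

(a, b) ≡ (561, -510) mod (ℚ^×)²; places V = {2, 3, 5, 11, 13, 17, 19, ∞}.
(a,b)_3: α=5, u≡1; β=5, v≡1 (mod 3); (1|3)=+1, (1|3)=+1; sign (−1)^1·+1^5·+1^5 = -1.
(a,b)_5: α=0, u≡4; β=-1, v≡2 (mod 5); (4|5)=+1, (2|5)=-1; sign (−1)^0·+1^-1·-1^0 = +1.
(a,b)_19: α=4, u≡3; β=2, v≡13 (mod 19); (3|19)=-1, (13|19)=-1; sign (−1)^0·-1^2·-1^4 = +1.
(a,b)_17: α=5, u≡8; β=1, v≡8 (mod 17); (8|17)=+1, (8|17)=+1; sign (−1)^0·+1^1·+1^5 = +1.
(a,b)_2: α=0, β=1; u≡1, v≡1 (mod 8); ε(u)ε(v)=0·0, αω(v)=0·0, βω(u)=1·0; sum ≡ 0  ⇒  +1.
(a,b)_∞: sgn(561)=+, sgn(-510)=−, so +1.
(a,b)_13: α=-6, u≡7; β=-2, v≡12 (mod 13); (7|13)=-1, (12|13)=+1; sign (−1)^0·-1^-2·+1^-6 = +1.
(a,b)_11: α=3, u≡2; β=0, v≡10 (mod 11); (2|11)=-1, (10|11)=-1; sign (−1)^0·-1^0·-1^3 = -1.
(561, -510 / ℚ) ramifies at {3, 11}: a division algebra.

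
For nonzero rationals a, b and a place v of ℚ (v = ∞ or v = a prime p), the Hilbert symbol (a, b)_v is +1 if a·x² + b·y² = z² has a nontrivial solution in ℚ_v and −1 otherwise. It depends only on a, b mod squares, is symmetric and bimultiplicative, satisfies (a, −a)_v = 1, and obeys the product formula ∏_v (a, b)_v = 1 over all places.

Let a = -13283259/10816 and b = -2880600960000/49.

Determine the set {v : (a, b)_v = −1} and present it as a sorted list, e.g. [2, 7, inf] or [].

(a, b) ≡ (-109779, -4500939) mod (ℚ^×)²; places V = {2, 3, 5, 7, 11, 13, 23, 37, 41, 43, ∞}.
(a,b)_37: α=1, u≡25; β=1, v≡36 (mod 37); (25|37)=+1, (36|37)=+1; sign (−1)^0·+1^1·+1^1 = +1.
(a,b)_43: α=1, u≡28; β=1, v≡22 (mod 43); (28|43)=-1, (22|43)=-1; sign (−1)^1·-1^1·-1^1 = -1.
(a,b)_∞: sgn(-109779)=−, sgn(-4500939)=−, so -1.
(a,b)_5: α=0, u≡1; β=4, v≡1 (mod 5); (1|5)=+1, (1|5)=+1; sign (−1)^0·+1^4·+1^0 = +1.
(a,b)_3: α=1, u≡1; β=1, v≡2 (mod 3); (1|3)=+1, (2|3)=-1; sign (−1)^1·+1^1·-1^1 = +1.
(a,b)_2: α=-6, β=10; u≡5, v≡5 (mod 8); ε(u)ε(v)=0·0, αω(v)=-6·1, βω(u)=10·1; sum ≡ 0  ⇒  +1.
(a,b)_41: α=0, u≡15; β=1, v≡7 (mod 41); (15|41)=-1, (7|41)=-1; sign (−1)^0·-1^1·-1^0 = -1.
(a,b)_7: α=0, u≡4; β=-2, v≡6 (mod 7); (4|7)=+1, (6|7)=-1; sign (−1)^0·+1^-2·-1^0 = +1.
(a,b)_23: α=1, u≡11; β=1, v≡17 (mod 23); (11|23)=-1, (17|23)=-1; sign (−1)^1·-1^1·-1^1 = -1.
(a,b)_13: α=-2, u≡2; β=0, v≡12 (mod 13); (2|13)=-1, (12|13)=+1; sign (−1)^0·-1^0·+1^-2 = +1.
(a,b)_11: α=2, u≡4; β=0, v≡10 (mod 11); (4|11)=+1, (10|11)=-1; sign (−1)^0·+1^0·-1^2 = +1.
Ram(-109779, -4500939) = {23, 41, 43, ∞}; no ℚ_23-point on the conic.

[23, 41, 43, inf]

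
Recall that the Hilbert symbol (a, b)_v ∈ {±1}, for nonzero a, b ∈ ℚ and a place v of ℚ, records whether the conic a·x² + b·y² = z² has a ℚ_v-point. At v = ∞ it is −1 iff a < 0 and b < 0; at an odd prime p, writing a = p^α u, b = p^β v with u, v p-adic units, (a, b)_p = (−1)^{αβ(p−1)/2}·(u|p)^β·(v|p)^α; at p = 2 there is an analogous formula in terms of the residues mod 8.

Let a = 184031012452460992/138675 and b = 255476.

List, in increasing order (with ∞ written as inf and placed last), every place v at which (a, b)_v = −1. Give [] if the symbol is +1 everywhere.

(a, b) ≡ (254541, 221) mod (ℚ^×)²; places V = {2, 3, 5, 7, 13, 17, 23, 31, 43, ∞}.
(a,b)_31: α=1, u≡12; β=0, v≡5 (mod 31); (12|31)=-1, (5|31)=+1; sign (−1)^0·-1^0·+1^1 = +1.
(a,b)_17: α=5, u≡4; β=3, v≡1 (mod 17); (4|17)=+1, (1|17)=+1; sign (−1)^0·+1^3·+1^5 = +1.
(a,b)_2: α=6, β=2; u≡5, v≡5 (mod 8); ε(u)ε(v)=0·0, αω(v)=6·1, βω(u)=2·1; sum ≡ 0  ⇒  +1.
(a,b)_13: α=2, u≡3; β=1, v≡9 (mod 13); (3|13)=+1, (9|13)=+1; sign (−1)^0·+1^1·+1^2 = +1.
(a,b)_∞: sgn(254541)=+, sgn(221)=+, so +1.
(a,b)_5: α=-2, u≡1; β=0, v≡1 (mod 5); (1|5)=+1, (1|5)=+1; sign (−1)^0·+1^0·+1^-2 = +1.
(a,b)_3: α=-1, u≡1; β=0, v≡2 (mod 3); (1|3)=+1, (2|3)=-1; sign (−1)^0·+1^0·-1^-1 = -1.
(a,b)_23: α=1, u≡3; β=0, v≡15 (mod 23); (3|23)=+1, (15|23)=-1; sign (−1)^0·+1^0·-1^1 = -1.
(a,b)_7: α=5, u≡6; β=0, v≡4 (mod 7); (6|7)=-1, (4|7)=+1; sign (−1)^0·-1^0·+1^5 = +1.
(a,b)_43: α=-2, u≡9; β=0, v≡13 (mod 43); (9|43)=+1, (13|43)=+1; sign (−1)^0·+1^0·+1^-2 = +1.
(254541, 221 / ℚ) ramifies at {3, 23}: a division algebra.

[3, 23]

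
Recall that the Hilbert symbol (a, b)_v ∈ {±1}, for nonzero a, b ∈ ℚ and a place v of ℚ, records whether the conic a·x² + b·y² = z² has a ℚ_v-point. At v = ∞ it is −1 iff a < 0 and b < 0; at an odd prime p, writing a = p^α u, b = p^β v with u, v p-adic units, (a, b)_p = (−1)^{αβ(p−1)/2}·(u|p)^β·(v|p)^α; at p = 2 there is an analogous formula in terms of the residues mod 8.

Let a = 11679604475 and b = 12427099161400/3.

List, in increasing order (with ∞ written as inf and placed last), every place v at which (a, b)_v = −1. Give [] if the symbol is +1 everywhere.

[2, 3]

Mod squares: a ≡ 11, b ≡ 8778. Check v ∈ {∞, 2, 3, 5, 7, 11, 19}.
v=∞: 11 > 0 and 8778 > 0  ⇒  (a,b)_∞ = +1.
v=5: a=5^2·(≡4), b=5^2·(≡2) mod 5; (4|5)=+1, (2|5)=-1; (−1)^{2·2·2}·(+1)^2·(-1)^2 = +1.
v=11: a=11^1·(≡9), b=11^1·(≡2) mod 11; (9|11)=+1, (2|11)=-1; (−1)^{1·1·5}·(+1)^1·(-1)^1 = +1.
v=2: v_2(a)=0, v_2(b)=3; units ≡ 3, 5 (mod 8); ε·ε+αω+βω = 1·0+0·1+3·1 ≡ 1  ⇒  (a,b)_2 = -1.
v=19: a=19^2·(≡9), b=19^3·(≡16) mod 19; (9|19)=+1, (16|19)=+1; (−1)^{2·3·9}·(+1)^3·(+1)^2 = +1.
v=7: a=7^6·(≡1), b=7^7·(≡4) mod 7; (1|7)=+1, (4|7)=+1; (−1)^{6·7·3}·(+1)^7·(+1)^6 = +1.
v=3: a=3^0·(≡2), b=3^-1·(≡1) mod 3; (2|3)=-1, (1|3)=+1; (−1)^{0·-1·1}·(-1)^-1·(+1)^0 = -1.
Ram(11, 8778) = {2, 3}; no ℚ_2-point on the conic.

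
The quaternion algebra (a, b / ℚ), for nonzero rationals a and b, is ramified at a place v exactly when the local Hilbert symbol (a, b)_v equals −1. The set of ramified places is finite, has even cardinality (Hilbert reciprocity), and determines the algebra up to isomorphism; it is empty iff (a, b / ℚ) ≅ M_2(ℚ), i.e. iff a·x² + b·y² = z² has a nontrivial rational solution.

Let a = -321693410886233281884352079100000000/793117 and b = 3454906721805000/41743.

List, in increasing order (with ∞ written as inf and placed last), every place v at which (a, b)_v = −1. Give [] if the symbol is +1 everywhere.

[2, 3, 11, 13, 19, 41]

(a, b) ≡ (-788307, 11362494) mod (ℚ^×)²; places V = {2, 3, 5, 7, 11, 13, 17, 19, 29, 41, ∞}.
(a,b)_13: α=-3, u≡7; β=-3, v≡12 (mod 13); (7|13)=-1, (12|13)=+1; sign (−1)^0·-1^-3·+1^-3 = -1.
(a,b)_41: α=3, u≡16; β=1, v≡26 (mod 41); (16|41)=+1, (26|41)=-1; sign (−1)^0·+1^1·-1^3 = -1.
(a,b)_17: α=3, u≡3; β=1, v≡12 (mod 17); (3|17)=-1, (12|17)=-1; sign (−1)^0·-1^1·-1^3 = +1.
(a,b)_19: α=-2, u≡12; β=-1, v≡9 (mod 19); (12|19)=-1, (9|19)=+1; sign (−1)^0·-1^-1·+1^-2 = -1.
(a,b)_11: α=2, u≡6; β=1, v≡6 (mod 11); (6|11)=-1, (6|11)=-1; sign (−1)^0·-1^1·-1^2 = -1.
(a,b)_5: α=8, u≡2; β=4, v≡1 (mod 5); (2|5)=-1, (1|5)=+1; sign (−1)^0·-1^4·+1^8 = +1.
(a,b)_∞: sgn(-788307)=−, sgn(11362494)=+, so +1.
(a,b)_29: α=5, u≡19; β=2, v≡1 (mod 29); (19|29)=-1, (1|29)=+1; sign (−1)^0·-1^2·+1^5 = +1.
(a,b)_3: α=13, u≡1; β=7, v≡1 (mod 3); (1|3)=+1, (1|3)=+1; sign (−1)^1·+1^7·+1^13 = -1.
(a,b)_7: α=4, u≡3; β=2, v≡6 (mod 7); (3|7)=-1, (6|7)=-1; sign (−1)^0·-1^2·-1^4 = +1.
(a,b)_2: α=8, β=3; u≡5, v≡7 (mod 8); ε(u)ε(v)=0·1, αω(v)=8·0, βω(u)=3·1; sum ≡ 1  ⇒  -1.
(-788307, 11362494 / ℚ) ramifies at {2, 3, 11, 13, 19, 41}: a division algebra.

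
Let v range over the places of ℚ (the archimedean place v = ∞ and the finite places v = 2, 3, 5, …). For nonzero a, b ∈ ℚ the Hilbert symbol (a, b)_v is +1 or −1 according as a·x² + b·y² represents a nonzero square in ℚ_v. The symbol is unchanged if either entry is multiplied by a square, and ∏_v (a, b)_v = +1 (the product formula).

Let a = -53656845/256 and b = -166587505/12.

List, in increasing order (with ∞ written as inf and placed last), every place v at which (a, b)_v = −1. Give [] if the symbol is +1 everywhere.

(a, b) ≡ (-443445, -10199235) mod (ℚ^×)²; places V = {2, 3, 5, 7, 11, 17, 23, 37, 47, ∞}.
(a,b)_11: α=2, u≡3; β=0, v≡4 (mod 11); (3|11)=+1, (4|11)=+1; sign (−1)^0·+1^0·+1^2 = +1.
(a,b)_23: α=0, u≡13; β=1, v≡13 (mod 23); (13|23)=+1, (13|23)=+1; sign (−1)^0·+1^1·+1^0 = +1.
(a,b)_3: α=1, u≡1; β=-1, v≡2 (mod 3); (1|3)=+1, (2|3)=-1; sign (−1)^1·+1^-1·-1^1 = +1.
(a,b)_5: α=1, u≡1; β=1, v≡2 (mod 5); (1|5)=+1, (2|5)=-1; sign (−1)^0·+1^1·-1^1 = -1.
(a,b)_7: α=0, u≡6; β=2, v≡3 (mod 7); (6|7)=-1, (3|7)=-1; sign (−1)^0·-1^2·-1^0 = +1.
(a,b)_17: α=1, u≡3; β=1, v≡8 (mod 17); (3|17)=-1, (8|17)=+1; sign (−1)^0·-1^1·+1^1 = -1.
(a,b)_47: α=1, u≡2; β=1, v≡31 (mod 47); (2|47)=+1, (31|47)=-1; sign (−1)^1·+1^1·-1^1 = +1.
(a,b)_∞: sgn(-443445)=−, sgn(-10199235)=−, so -1.
(a,b)_37: α=1, u≡27; β=1, v≡23 (mod 37); (27|37)=+1, (23|37)=-1; sign (−1)^0·+1^1·-1^1 = -1.
(a,b)_2: α=-8, β=-2; u≡3, v≡5 (mod 8); ε(u)ε(v)=1·0, αω(v)=-8·1, βω(u)=-2·1; sum ≡ 0  ⇒  +1.
(-443445, -10199235 / ℚ) ramifies at {5, 17, 37, ∞}: a division algebra.

[5, 17, 37, inf]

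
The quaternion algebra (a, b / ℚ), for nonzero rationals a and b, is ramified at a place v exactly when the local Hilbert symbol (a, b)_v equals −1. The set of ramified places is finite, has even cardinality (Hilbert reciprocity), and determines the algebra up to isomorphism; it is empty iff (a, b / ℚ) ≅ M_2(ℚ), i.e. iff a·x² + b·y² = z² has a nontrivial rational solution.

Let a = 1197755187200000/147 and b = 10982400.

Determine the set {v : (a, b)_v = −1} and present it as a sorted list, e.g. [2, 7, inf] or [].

(a, b) ≡ (4290, 429) mod (ℚ^×)²; places V = {2, 3, 5, 7, 11, 13, ∞}.
(a,b)_3: α=-1, u≡2; β=1, v≡2 (mod 3); (2|3)=-1, (2|3)=-1; sign (−1)^1·-1^1·-1^-1 = -1.
(a,b)_2: α=17, β=10; u≡1, v≡5 (mod 8); ε(u)ε(v)=0·0, αω(v)=17·1, βω(u)=10·0; sum ≡ 1  ⇒  -1.
(a,b)_7: α=-2, u≡3; β=0, v≡2 (mod 7); (3|7)=-1, (2|7)=+1; sign (−1)^0·-1^0·+1^-2 = +1.
(a,b)_∞: sgn(4290)=+, sgn(429)=+, so +1.
(a,b)_11: α=3, u≡3; β=1, v≡7 (mod 11); (3|11)=+1, (7|11)=-1; sign (−1)^1·+1^1·-1^3 = +1.
(a,b)_13: α=3, u≡5; β=1, v≡8 (mod 13); (5|13)=-1, (8|13)=-1; sign (−1)^0·-1^1·-1^3 = +1.
(a,b)_5: α=5, u≡2; β=2, v≡1 (mod 5); (2|5)=-1, (1|5)=+1; sign (−1)^0·-1^2·+1^5 = +1.
|Ram(4290, 429)| = 2, even; anisotropic at {2, 3}.

[2, 3]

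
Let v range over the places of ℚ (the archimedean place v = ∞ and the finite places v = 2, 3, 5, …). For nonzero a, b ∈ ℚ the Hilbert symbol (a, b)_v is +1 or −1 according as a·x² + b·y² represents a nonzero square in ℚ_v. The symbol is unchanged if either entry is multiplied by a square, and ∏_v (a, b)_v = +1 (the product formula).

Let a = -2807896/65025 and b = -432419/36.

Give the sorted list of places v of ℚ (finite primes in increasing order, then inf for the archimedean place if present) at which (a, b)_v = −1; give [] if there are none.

[2, 19, 31, inf]

(a, b) ≡ (-14326, -432419) mod (ℚ^×)²; places V = {2, 3, 5, 7, 13, 17, 19, 29, 31, 37, ∞}.
(a,b)_29: α=1, u≡1; β=1, v≡20 (mod 29); (1|29)=+1, (20|29)=+1; sign (−1)^0·+1^1·+1^1 = +1.
(a,b)_17: α=-2, u≡7; β=0, v≡5 (mod 17); (7|17)=-1, (5|17)=-1; sign (−1)^0·-1^0·-1^-2 = +1.
(a,b)_3: α=-2, u≡2; β=-2, v≡1 (mod 3); (2|3)=-1, (1|3)=+1; sign (−1)^0·-1^-2·+1^-2 = +1.
(a,b)_37: α=0, u≡16; β=1, v≡32 (mod 37); (16|37)=+1, (32|37)=-1; sign (−1)^0·+1^1·-1^0 = +1.
(a,b)_7: α=2, u≡6; β=0, v≡6 (mod 7); (6|7)=-1, (6|7)=-1; sign (−1)^0·-1^0·-1^2 = +1.
(a,b)_5: α=-2, u≡4; β=0, v≡1 (mod 5); (4|5)=+1, (1|5)=+1; sign (−1)^0·+1^0·+1^-2 = +1.
(a,b)_13: α=1, u≡10; β=1, v≡3 (mod 13); (10|13)=+1, (3|13)=+1; sign (−1)^0·+1^1·+1^1 = +1.
(a,b)_∞: sgn(-14326)=−, sgn(-432419)=−, so -1.
(a,b)_2: α=3, β=-2; u≡5, v≡5 (mod 8); ε(u)ε(v)=0·0, αω(v)=3·1, βω(u)=-2·1; sum ≡ 1  ⇒  -1.
(a,b)_19: α=1, u≡16; β=0, v≡18 (mod 19); (16|19)=+1, (18|19)=-1; sign (−1)^0·+1^0·-1^1 = -1.
(a,b)_31: α=0, u≡15; β=1, v≡25 (mod 31); (15|31)=-1, (25|31)=+1; sign (−1)^0·-1^1·+1^0 = -1.
(-14326, -432419 / ℚ) ramifies at {2, 19, 31, ∞}: a division algebra.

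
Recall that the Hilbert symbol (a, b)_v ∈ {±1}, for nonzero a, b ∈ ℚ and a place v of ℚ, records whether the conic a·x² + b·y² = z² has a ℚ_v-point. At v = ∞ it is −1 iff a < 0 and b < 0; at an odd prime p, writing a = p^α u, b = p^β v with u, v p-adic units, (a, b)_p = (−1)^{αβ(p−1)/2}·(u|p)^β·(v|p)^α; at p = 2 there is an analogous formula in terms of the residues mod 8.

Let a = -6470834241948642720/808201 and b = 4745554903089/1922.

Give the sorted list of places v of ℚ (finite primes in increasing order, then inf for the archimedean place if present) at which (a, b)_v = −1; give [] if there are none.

Mod squares: a ≡ -570, b ≡ 9282. Check v ∈ {∞, 2, 3, 5, 7, 11, 13, 17, 19, 29, 31}.
v=31: a=31^-2·(≡25), b=31^-2·(≡26) mod 31; (25|31)=+1, (26|31)=-1; (−1)^{-2·-2·15}·(+1)^-2·(-1)^-2 = +1.
v=29: a=29^-2·(≡17), b=29^0·(≡27) mod 29; (17|29)=-1, (27|29)=-1; (−1)^{-2·0·14}·(-1)^0·(-1)^-2 = +1.
v=7: a=7^4·(≡1), b=7^1·(≡3) mod 7; (1|7)=+1, (3|7)=-1; (−1)^{4·1·3}·(+1)^1·(-1)^4 = +1.
v=17: a=17^4·(≡1), b=17^3·(≡2) mod 17; (1|17)=+1, (2|17)=+1; (−1)^{4·3·8}·(+1)^3·(+1)^4 = +1.
v=2: v_2(a)=5, v_2(b)=-1; units ≡ 3, 1 (mod 8); ε·ε+αω+βω = 1·0+5·0+-1·1 ≡ 1  ⇒  (a,b)_2 = -1.
v=5: a=5^1·(≡1), b=5^0·(≡2) mod 5; (1|5)=+1, (2|5)=-1; (−1)^{1·0·2}·(+1)^0·(-1)^1 = -1.
v=∞: -570 < 0 and 9282 > 0  ⇒  (a,b)_∞ = +1.
v=13: a=13^0·(≡7), b=13^1·(≡12) mod 13; (7|13)=-1, (12|13)=+1; (−1)^{0·1·6}·(-1)^1·(+1)^0 = -1.
v=3: a=3^5·(≡2), b=3^5·(≡1) mod 3; (2|3)=-1, (1|3)=+1; (−1)^{5·5·1}·(-1)^5·(+1)^5 = +1.
v=11: a=11^2·(≡2), b=11^2·(≡3) mod 11; (2|11)=-1, (3|11)=+1; (−1)^{2·2·5}·(-1)^2·(+1)^2 = +1.
v=19: a=19^3·(≡15), b=19^2·(≡18) mod 19; (15|19)=-1, (18|19)=-1; (−1)^{3·2·9}·(-1)^2·(-1)^3 = -1.
|Ram(-570, 9282)| = 4, even; anisotropic at {2, 5, 13, 19}.

[2, 5, 13, 19]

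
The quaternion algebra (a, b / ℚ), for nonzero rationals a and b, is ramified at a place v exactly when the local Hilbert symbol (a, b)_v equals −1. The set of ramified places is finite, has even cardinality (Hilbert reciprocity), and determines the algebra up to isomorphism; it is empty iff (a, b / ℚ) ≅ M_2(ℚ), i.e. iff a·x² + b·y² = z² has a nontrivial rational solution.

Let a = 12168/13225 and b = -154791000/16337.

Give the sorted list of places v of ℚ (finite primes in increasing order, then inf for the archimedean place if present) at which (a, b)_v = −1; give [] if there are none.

Mod squares: a ≡ 2, b ≡ -6630. Check v ∈ {∞, 2, 3, 5, 7, 13, 17, 23, 31}.
v=3: a=3^2·(≡2), b=3^5·(≡1) mod 3; (2|3)=-1, (1|3)=+1; (−1)^{2·5·1}·(-1)^5·(+1)^2 = -1.
v=17: a=17^0·(≡4), b=17^-1·(≡2) mod 17; (4|17)=+1, (2|17)=+1; (−1)^{0·-1·8}·(+1)^-1·(+1)^0 = +1.
v=31: a=31^0·(≡9), b=31^-2·(≡9) mod 31; (9|31)=+1, (9|31)=+1; (−1)^{0·-2·15}·(+1)^-2·(+1)^0 = +1.
v=23: a=23^-2·(≡12), b=23^0·(≡5) mod 23; (12|23)=+1, (5|23)=-1; (−1)^{-2·0·11}·(+1)^0·(-1)^-2 = +1.
v=5: a=5^-2·(≡2), b=5^3·(≡1) mod 5; (2|5)=-1, (1|5)=+1; (−1)^{-2·3·2}·(-1)^3·(+1)^-2 = -1.
v=13: a=13^2·(≡5), b=13^1·(≡10) mod 13; (5|13)=-1, (10|13)=+1; (−1)^{2·1·6}·(-1)^1·(+1)^2 = -1.
v=∞: 2 > 0 and -6630 < 0  ⇒  (a,b)_∞ = +1.
v=2: v_2(a)=3, v_2(b)=3; units ≡ 1, 5 (mod 8); ε·ε+αω+βω = 0·0+3·1+3·0 ≡ 1  ⇒  (a,b)_2 = -1.
v=7: a=7^0·(≡1), b=7^2·(≡5) mod 7; (1|7)=+1, (5|7)=-1; (−1)^{0·2·3}·(+1)^2·(-1)^0 = +1.
(2, -6630 / ℚ) ramifies at {2, 3, 5, 13}: a division algebra.

[2, 3, 5, 13]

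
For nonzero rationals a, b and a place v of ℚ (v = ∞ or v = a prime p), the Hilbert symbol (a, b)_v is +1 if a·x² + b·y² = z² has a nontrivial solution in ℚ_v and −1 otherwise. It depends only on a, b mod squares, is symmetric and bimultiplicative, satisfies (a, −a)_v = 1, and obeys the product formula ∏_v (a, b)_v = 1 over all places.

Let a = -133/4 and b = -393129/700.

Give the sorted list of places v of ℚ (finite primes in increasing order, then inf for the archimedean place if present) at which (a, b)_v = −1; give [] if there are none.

[19, inf]

Mod squares: a ≡ -133, b ≡ -7. Check v ∈ {∞, 2, 3, 5, 7, 11, 19}.
v=7: a=7^1·(≡4), b=7^-1·(≡6) mod 7; (4|7)=+1, (6|7)=-1; (−1)^{1·-1·3}·(+1)^-1·(-1)^1 = +1.
v=19: a=19^1·(≡3), b=19^2·(≡2) mod 19; (3|19)=-1, (2|19)=-1; (−1)^{1·2·9}·(-1)^2·(-1)^1 = -1.
v=∞: -133 < 0 and -7 < 0  ⇒  (a,b)_∞ = -1.
v=2: v_2(a)=-2, v_2(b)=-2; units ≡ 3, 1 (mod 8); ε·ε+αω+βω = 1·0+-2·0+-2·1 ≡ 0  ⇒  (a,b)_2 = +1.
v=11: a=11^0·(≡8), b=11^2·(≡1) mod 11; (8|11)=-1, (1|11)=+1; (−1)^{0·2·5}·(-1)^2·(+1)^0 = +1.
v=5: a=5^0·(≡3), b=5^-2·(≡2) mod 5; (3|5)=-1, (2|5)=-1; (−1)^{0·-2·2}·(-1)^-2·(-1)^0 = +1.
v=3: a=3^0·(≡2), b=3^2·(≡2) mod 3; (2|3)=-1, (2|3)=-1; (−1)^{0·2·1}·(-1)^2·(-1)^0 = +1.
(-133, -7 / ℚ) ramifies at {19, ∞}: a division algebra.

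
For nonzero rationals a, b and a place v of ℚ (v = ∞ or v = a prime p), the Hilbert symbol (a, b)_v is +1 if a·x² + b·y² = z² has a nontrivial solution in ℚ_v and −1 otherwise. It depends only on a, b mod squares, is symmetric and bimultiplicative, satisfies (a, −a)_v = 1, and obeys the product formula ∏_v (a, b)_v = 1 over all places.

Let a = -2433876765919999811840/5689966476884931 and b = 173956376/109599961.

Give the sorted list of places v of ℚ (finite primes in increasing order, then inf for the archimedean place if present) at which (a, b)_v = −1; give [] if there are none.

Mod squares: a ≡ -1235, b ≡ 374. Check v ∈ {∞, 2, 3, 5, 11, 13, 17, 19, 23, 29, 31}.
v=11: a=11^6·(≡6), b=11^3·(≡3) mod 11; (6|11)=-1, (3|11)=+1; (−1)^{6·3·5}·(-1)^3·(+1)^6 = -1.
v=19: a=19^-7·(≡1), b=19^-4·(≡18) mod 19; (1|19)=+1, (18|19)=-1; (−1)^{-7·-4·9}·(+1)^-4·(-1)^-7 = -1.
v=23: a=23^2·(≡20), b=23^0·(≡1) mod 23; (20|23)=-1, (1|23)=+1; (−1)^{2·0·11}·(-1)^0·(+1)^2 = +1.
v=∞: -1235 < 0 and 374 > 0  ⇒  (a,b)_∞ = +1.
v=2: v_2(a)=8, v_2(b)=3; units ≡ 5, 3 (mod 8); ε·ε+αω+βω = 0·1+8·1+3·1 ≡ 1  ⇒  (a,b)_2 = -1.
v=31: a=31^4·(≡18), b=31^2·(≡2) mod 31; (18|31)=+1, (2|31)=+1; (−1)^{4·2·15}·(+1)^2·(+1)^4 = +1.
v=13: a=13^3·(≡4), b=13^0·(≡3) mod 13; (4|13)=+1, (3|13)=+1; (−1)^{3·0·6}·(+1)^0·(+1)^3 = +1.
v=3: a=3^-2·(≡1), b=3^0·(≡2) mod 3; (1|3)=+1, (2|3)=-1; (−1)^{-2·0·1}·(+1)^0·(-1)^-2 = +1.
v=29: a=29^-4·(≡10), b=29^-2·(≡19) mod 29; (10|29)=-1, (19|29)=-1; (−1)^{-4·-2·14}·(-1)^-2·(-1)^-4 = +1.
v=17: a=17^0·(≡12), b=17^1·(≡6) mod 17; (12|17)=-1, (6|17)=-1; (−1)^{0·1·8}·(-1)^1·(-1)^0 = -1.
v=5: a=5^1·(≡2), b=5^0·(≡1) mod 5; (2|5)=-1, (1|5)=+1; (−1)^{1·0·2}·(-1)^0·(+1)^1 = +1.
(-1235, 374 / ℚ) ramifies at {2, 11, 17, 19}: a division algebra.

[2, 11, 17, 19]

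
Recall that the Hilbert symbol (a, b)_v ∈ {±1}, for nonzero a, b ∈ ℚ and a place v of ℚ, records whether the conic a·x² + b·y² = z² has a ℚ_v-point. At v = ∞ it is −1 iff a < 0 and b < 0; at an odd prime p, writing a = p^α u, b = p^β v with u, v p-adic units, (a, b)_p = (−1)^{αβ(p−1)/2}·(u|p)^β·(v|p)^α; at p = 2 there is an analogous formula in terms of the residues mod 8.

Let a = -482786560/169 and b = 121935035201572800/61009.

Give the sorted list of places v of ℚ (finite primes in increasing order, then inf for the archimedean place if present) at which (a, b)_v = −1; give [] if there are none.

[2, 5, 23, 31]

Mod squares: a ≡ -3565, b ≡ 23. Check v ∈ {∞, 2, 3, 5, 13, 19, 23, 31, 37}.
v=31: a=31^1·(≡28), b=31^2·(≡13) mod 31; (28|31)=+1, (13|31)=-1; (−1)^{1·2·15}·(+1)^2·(-1)^1 = -1.
v=3: a=3^0·(≡2), b=3^2·(≡2) mod 3; (2|3)=-1, (2|3)=-1; (−1)^{0·2·1}·(-1)^2·(-1)^0 = +1.
v=37: a=37^0·(≡31), b=37^2·(≡14) mod 37; (31|37)=-1, (14|37)=-1; (−1)^{0·2·18}·(-1)^2·(-1)^0 = +1.
v=13: a=13^-2·(≡4), b=13^-2·(≡9) mod 13; (4|13)=+1, (9|13)=+1; (−1)^{-2·-2·6}·(+1)^-2·(+1)^-2 = +1.
v=23: a=23^3·(≡8), b=23^5·(≡12) mod 23; (8|23)=+1, (12|23)=+1; (−1)^{3·5·11}·(+1)^5·(+1)^3 = -1.
v=5: a=5^1·(≡2), b=5^2·(≡3) mod 5; (2|5)=-1, (3|5)=-1; (−1)^{1·2·2}·(-1)^2·(-1)^1 = -1.
v=2: v_2(a)=8, v_2(b)=6; units ≡ 3, 7 (mod 8); ε·ε+αω+βω = 1·1+8·0+6·1 ≡ 1  ⇒  (a,b)_2 = -1.
v=19: a=19^0·(≡9), b=19^-2·(≡16) mod 19; (9|19)=+1, (16|19)=+1; (−1)^{0·-2·9}·(+1)^-2·(+1)^0 = +1.
v=∞: -3565 < 0 and 23 > 0  ⇒  (a,b)_∞ = +1.
(-3565, 23 / ℚ) ramifies at {2, 5, 23, 31}: a division algebra.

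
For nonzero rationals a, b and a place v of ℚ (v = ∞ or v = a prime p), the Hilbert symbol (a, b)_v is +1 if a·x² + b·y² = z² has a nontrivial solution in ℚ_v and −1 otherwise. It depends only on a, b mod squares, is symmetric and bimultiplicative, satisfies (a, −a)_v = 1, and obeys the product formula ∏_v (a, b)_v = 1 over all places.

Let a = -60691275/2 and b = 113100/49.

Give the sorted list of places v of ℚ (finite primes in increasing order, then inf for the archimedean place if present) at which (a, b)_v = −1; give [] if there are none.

(a, b) ≡ (-59942, 1131) mod (ℚ^×)²; places V = {2, 3, 5, 7, 13, 17, 29, 41, 43, ∞}.
(a,b)_29: α=0, u≡6; β=1, v≡21 (mod 29); (6|29)=+1, (21|29)=-1; sign (−1)^0·+1^1·-1^0 = +1.
(a,b)_3: α=4, u≡1; β=1, v≡2 (mod 3); (1|3)=+1, (2|3)=-1; sign (−1)^0·+1^1·-1^4 = +1.
(a,b)_∞: sgn(-59942)=−, sgn(1131)=+, so +1.
(a,b)_17: α=1, u≡5; β=0, v≡9 (mod 17); (5|17)=-1, (9|17)=+1; sign (−1)^0·-1^0·+1^1 = +1.
(a,b)_43: α=1, u≡25; β=0, v≡16 (mod 43); (25|43)=+1, (16|43)=+1; sign (−1)^0·+1^0·+1^1 = +1.
(a,b)_13: α=0, u≡9; β=1, v≡12 (mod 13); (9|13)=+1, (12|13)=+1; sign (−1)^0·+1^1·+1^0 = +1.
(a,b)_5: α=2, u≡2; β=2, v≡1 (mod 5); (2|5)=-1, (1|5)=+1; sign (−1)^0·-1^2·+1^2 = +1.
(a,b)_41: α=1, u≡15; β=0, v≡13 (mod 41); (15|41)=-1, (13|41)=-1; sign (−1)^0·-1^0·-1^1 = -1.
(a,b)_7: α=0, u≡3; β=-2, v≡1 (mod 7); (3|7)=-1, (1|7)=+1; sign (−1)^0·-1^-2·+1^0 = +1.
(a,b)_2: α=-1, β=2; u≡5, v≡3 (mod 8); ε(u)ε(v)=0·1, αω(v)=-1·1, βω(u)=2·1; sum ≡ 1  ⇒  -1.
|Ram(-59942, 1131)| = 2, even; anisotropic at {2, 41}.

[2, 41]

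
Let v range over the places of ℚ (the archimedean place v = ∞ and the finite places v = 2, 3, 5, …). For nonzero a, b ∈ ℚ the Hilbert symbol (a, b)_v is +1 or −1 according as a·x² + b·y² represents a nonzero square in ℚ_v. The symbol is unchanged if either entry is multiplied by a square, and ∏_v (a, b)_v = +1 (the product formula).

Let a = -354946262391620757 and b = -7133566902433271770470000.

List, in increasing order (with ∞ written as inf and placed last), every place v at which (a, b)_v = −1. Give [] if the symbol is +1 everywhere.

Mod squares: a ≡ -761917, b ≡ -1664223. Check v ∈ {∞, 2, 3, 5, 7, 11, 13, 29, 37, 43, 47}.
v=2: v_2(a)=0, v_2(b)=4; units ≡ 3, 1 (mod 8); ε·ε+αω+βω = 1·0+0·0+4·1 ≡ 0  ⇒  (a,b)_2 = +1.
v=13: a=13^3·(≡11), b=13^4·(≡6) mod 13; (11|13)=-1, (6|13)=-1; (−1)^{3·4·6}·(-1)^4·(-1)^3 = -1.
v=37: a=37^2·(≡2), b=37^3·(≡32) mod 37; (2|37)=-1, (32|37)=-1; (−1)^{2·3·18}·(-1)^3·(-1)^2 = -1.
v=3: a=3^2·(≡2), b=3^1·(≡1) mod 3; (2|3)=-1, (1|3)=+1; (−1)^{2·1·1}·(-1)^1·(+1)^2 = -1.
v=∞: -761917 < 0 and -1664223 < 0  ⇒  (a,b)_∞ = -1.
v=43: a=43^3·(≡21), b=43^2·(≡38) mod 43; (21|43)=+1, (38|43)=+1; (−1)^{3·2·21}·(+1)^2·(+1)^3 = +1.
v=11: a=11^2·(≡3), b=11^3·(≡4) mod 11; (3|11)=+1, (4|11)=+1; (−1)^{2·3·5}·(+1)^3·(+1)^2 = +1.
v=47: a=47^1·(≡6), b=47^1·(≡15) mod 47; (6|47)=+1, (15|47)=-1; (−1)^{1·1·23}·(+1)^1·(-1)^1 = +1.
v=29: a=29^1·(≡25), b=29^1·(≡23) mod 29; (25|29)=+1, (23|29)=+1; (−1)^{1·1·14}·(+1)^1·(+1)^1 = +1.
v=7: a=7^0·(≡3), b=7^2·(≡3) mod 7; (3|7)=-1, (3|7)=-1; (−1)^{0·2·3}·(-1)^2·(-1)^0 = +1.
v=5: a=5^0·(≡3), b=5^4·(≡3) mod 5; (3|5)=-1, (3|5)=-1; (−1)^{0·4·2}·(-1)^4·(-1)^0 = +1.
Ram(-761917, -1664223) = {3, 13, 37, ∞}; no ℚ_3-point on the conic.

[3, 13, 37, inf]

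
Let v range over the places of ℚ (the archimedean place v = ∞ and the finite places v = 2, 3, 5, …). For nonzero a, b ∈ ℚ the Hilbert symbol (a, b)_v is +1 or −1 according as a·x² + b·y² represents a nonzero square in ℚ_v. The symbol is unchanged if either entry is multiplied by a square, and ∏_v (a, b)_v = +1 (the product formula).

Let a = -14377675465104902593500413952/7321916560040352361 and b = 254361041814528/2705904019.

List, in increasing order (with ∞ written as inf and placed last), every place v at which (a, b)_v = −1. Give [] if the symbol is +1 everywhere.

(a, b) ≡ (-2, 1547) mod (ℚ^×)²; places V = {2, 3, 7, 11, 13, 17, 19, 37, 41, ∞}.
(a,b)_2: α=21, β=10; u≡7, v≡3 (mod 8); ε(u)ε(v)=1·1, αω(v)=21·1, βω(u)=10·0; sum ≡ 0  ⇒  +1.
(a,b)_13: α=-2, u≡6; β=-1, v≡5 (mod 13); (6|13)=-1, (5|13)=-1; sign (−1)^0·-1^-1·-1^-2 = -1.
(a,b)_∞: sgn(-2)=−, sgn(1547)=+, so +1.
(a,b)_41: α=-4, u≡36; β=-2, v≡24 (mod 41); (36|41)=+1, (24|41)=-1; sign (−1)^0·+1^-2·-1^-4 = +1.
(a,b)_7: α=-6, u≡5; β=-3, v≡4 (mod 7); (5|7)=-1, (4|7)=+1; sign (−1)^0·-1^-3·+1^-6 = -1.
(a,b)_11: α=8, u≡5; β=4, v≡7 (mod 11); (5|11)=+1, (7|11)=-1; sign (−1)^0·+1^4·-1^8 = +1.
(a,b)_19: α=-4, u≡5; β=-2, v≡14 (mod 19); (5|19)=+1, (14|19)=-1; sign (−1)^0·+1^-2·-1^-4 = +1.
(a,b)_3: α=10, u≡1; β=6, v≡2 (mod 3); (1|3)=+1, (2|3)=-1; sign (−1)^0·+1^6·-1^10 = +1.
(a,b)_37: α=4, u≡13; β=2, v≡16 (mod 37); (13|37)=-1, (16|37)=+1; sign (−1)^0·-1^2·+1^4 = +1.
(a,b)_17: α=2, u≡15; β=1, v≡14 (mod 17); (15|17)=+1, (14|17)=-1; sign (−1)^0·+1^1·-1^2 = +1.
|Ram(-2, 1547)| = 2, even; anisotropic at {7, 13}.

[7, 13]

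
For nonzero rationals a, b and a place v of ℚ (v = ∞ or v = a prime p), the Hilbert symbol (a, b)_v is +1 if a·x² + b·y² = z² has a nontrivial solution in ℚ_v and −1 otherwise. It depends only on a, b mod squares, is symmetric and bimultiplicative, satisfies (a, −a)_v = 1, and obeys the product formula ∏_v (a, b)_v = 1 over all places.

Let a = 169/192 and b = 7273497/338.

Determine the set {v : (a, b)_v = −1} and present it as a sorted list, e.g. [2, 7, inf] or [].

[2, 7]

(a, b) ≡ (3, 10626) mod (ℚ^×)²; places V = {2, 3, 7, 11, 13, 23, 37, ∞}.
(a,b)_11: α=0, u≡3; β=1, v≡9 (mod 11); (3|11)=+1, (9|11)=+1; sign (−1)^0·+1^1·+1^0 = +1.
(a,b)_∞: sgn(3)=+, sgn(10626)=+, so +1.
(a,b)_13: α=2, u≡4; β=-2, v≡5 (mod 13); (4|13)=+1, (5|13)=-1; sign (−1)^0·+1^-2·-1^2 = +1.
(a,b)_2: α=-6, β=-1; u≡3, v≡1 (mod 8); ε(u)ε(v)=1·0, αω(v)=-6·0, βω(u)=-1·1; sum ≡ 1  ⇒  -1.
(a,b)_3: α=-1, u≡1; β=1, v≡2 (mod 3); (1|3)=+1, (2|3)=-1; sign (−1)^1·+1^1·-1^-1 = +1.
(a,b)_23: α=0, u≡1; β=1, v≡18 (mod 23); (1|23)=+1, (18|23)=+1; sign (−1)^0·+1^1·+1^0 = +1.
(a,b)_7: α=0, u≡5; β=1, v≡6 (mod 7); (5|7)=-1, (6|7)=-1; sign (−1)^0·-1^1·-1^0 = -1.
(a,b)_37: α=0, u≡3; β=2, v≡34 (mod 37); (3|37)=+1, (34|37)=+1; sign (−1)^0·+1^2·+1^0 = +1.
(3, 10626 / ℚ) ramifies at {2, 7}: a division algebra.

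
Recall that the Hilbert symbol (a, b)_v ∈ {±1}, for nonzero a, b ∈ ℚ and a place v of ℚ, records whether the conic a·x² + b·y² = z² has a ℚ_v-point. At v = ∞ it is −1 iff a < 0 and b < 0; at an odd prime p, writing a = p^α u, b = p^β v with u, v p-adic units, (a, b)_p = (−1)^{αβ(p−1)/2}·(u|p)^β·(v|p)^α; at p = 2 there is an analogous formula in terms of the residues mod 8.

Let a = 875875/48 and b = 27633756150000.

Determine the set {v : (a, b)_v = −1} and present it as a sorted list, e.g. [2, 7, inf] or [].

[3, 5, 7, 13]

(a, b) ≡ (2145, 15015) mod (ℚ^×)²; places V = {2, 3, 5, 7, 11, 13, ∞}.
(a,b)_3: α=-1, u≡1; β=3, v≡1 (mod 3); (1|3)=+1, (1|3)=+1; sign (−1)^1·+1^3·+1^-1 = -1.
(a,b)_5: α=3, u≡4; β=5, v≡3 (mod 5); (4|5)=+1, (3|5)=-1; sign (−1)^0·+1^5·-1^3 = -1.
(a,b)_∞: sgn(2145)=+, sgn(15015)=+, so +1.
(a,b)_13: α=1, u≡1; β=3, v≡5 (mod 13); (1|13)=+1, (5|13)=-1; sign (−1)^0·+1^3·-1^1 = -1.
(a,b)_7: α=2, u≡3; β=1, v≡6 (mod 7); (3|7)=-1, (6|7)=-1; sign (−1)^0·-1^1·-1^2 = -1.
(a,b)_2: α=-4, β=4; u≡1, v≡7 (mod 8); ε(u)ε(v)=0·1, αω(v)=-4·0, βω(u)=4·0; sum ≡ 0  ⇒  +1.
(a,b)_11: α=1, u≡10; β=3, v≡3 (mod 11); (10|11)=-1, (3|11)=+1; sign (−1)^1·-1^3·+1^1 = +1.
(2145, 15015 / ℚ) ramifies at {3, 5, 7, 13}: a division algebra.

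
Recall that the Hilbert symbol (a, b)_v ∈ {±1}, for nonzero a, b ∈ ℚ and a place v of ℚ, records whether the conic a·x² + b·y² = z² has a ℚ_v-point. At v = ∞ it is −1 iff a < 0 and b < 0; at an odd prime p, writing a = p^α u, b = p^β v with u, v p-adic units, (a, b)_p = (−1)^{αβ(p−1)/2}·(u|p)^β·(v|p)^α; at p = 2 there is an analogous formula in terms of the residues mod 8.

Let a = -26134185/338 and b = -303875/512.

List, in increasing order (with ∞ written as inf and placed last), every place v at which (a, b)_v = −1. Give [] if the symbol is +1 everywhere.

[2, 3, 5, 13, 17, inf]

(a, b) ≡ (-3570, -24310) mod (ℚ^×)²; places V = {2, 3, 5, 7, 11, 13, 17, ∞}.
(a,b)_7: α=1, u≡1; β=0, v≡2 (mod 7); (1|7)=+1, (2|7)=+1; sign (−1)^0·+1^0·+1^1 = +1.
(a,b)_5: α=1, u≡1; β=3, v≡2 (mod 5); (1|5)=+1, (2|5)=-1; sign (−1)^0·+1^3·-1^1 = -1.
(a,b)_13: α=-2, u≡7; β=1, v≡5 (mod 13); (7|13)=-1, (5|13)=-1; sign (−1)^0·-1^1·-1^-2 = -1.
(a,b)_17: α=1, u≡6; β=1, v≡13 (mod 17); (6|17)=-1, (13|17)=+1; sign (−1)^0·-1^1·+1^1 = -1.
(a,b)_2: α=-1, β=-9; u≡7, v≡5 (mod 8); ε(u)ε(v)=1·0, αω(v)=-1·1, βω(u)=-9·0; sum ≡ 1  ⇒  -1.
(a,b)_3: α=1, u≡1; β=0, v≡2 (mod 3); (1|3)=+1, (2|3)=-1; sign (−1)^0·+1^0·-1^1 = -1.
(a,b)_∞: sgn(-3570)=−, sgn(-24310)=−, so -1.
(a,b)_11: α=4, u≡1; β=1, v≡3 (mod 11); (1|11)=+1, (3|11)=+1; sign (−1)^0·+1^1·+1^4 = +1.
Ram(-3570, -24310) = {2, 3, 5, 13, 17, ∞}; no ℚ_2-point on the conic.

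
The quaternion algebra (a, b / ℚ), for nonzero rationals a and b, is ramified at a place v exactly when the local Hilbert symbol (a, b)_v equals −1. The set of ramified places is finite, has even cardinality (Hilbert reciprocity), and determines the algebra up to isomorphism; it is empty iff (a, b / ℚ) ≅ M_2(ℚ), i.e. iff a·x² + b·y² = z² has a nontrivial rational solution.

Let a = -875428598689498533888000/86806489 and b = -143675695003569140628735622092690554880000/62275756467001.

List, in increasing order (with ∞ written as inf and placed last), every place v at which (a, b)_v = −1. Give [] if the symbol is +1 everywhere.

[2, 5, 23, inf]

Mod squares: a ≡ -170, b ≡ -14858. Check v ∈ {∞, 2, 3, 5, 7, 11, 13, 17, 19, 23, 43}.
v=23: a=23^2·(≡20), b=23^3·(≡22) mod 23; (20|23)=-1, (22|23)=-1; (−1)^{2·3·11}·(-1)^3·(-1)^2 = -1.
v=11: a=11^-6·(≡2), b=11^-10·(≡5) mod 11; (2|11)=-1, (5|11)=+1; (−1)^{-6·-10·5}·(-1)^-10·(+1)^-6 = +1.
v=17: a=17^3·(≡5), b=17^5·(≡6) mod 17; (5|17)=-1, (6|17)=-1; (−1)^{3·5·8}·(-1)^5·(-1)^3 = +1.
v=2: v_2(a)=15, v_2(b)=23; units ≡ 3, 3 (mod 8); ε·ε+αω+βω = 1·1+15·1+23·1 ≡ 1  ⇒  (a,b)_2 = -1.
v=43: a=43^2·(≡3), b=43^4·(≡22) mod 43; (3|43)=-1, (22|43)=-1; (−1)^{2·4·21}·(-1)^4·(-1)^2 = +1.
v=3: a=3^6·(≡1), b=3^8·(≡1) mod 3; (1|3)=+1, (1|3)=+1; (−1)^{6·8·1}·(+1)^8·(+1)^6 = +1.
v=7: a=7^-2·(≡5), b=7^-4·(≡3) mod 7; (5|7)=-1, (3|7)=-1; (−1)^{-2·-4·3}·(-1)^-4·(-1)^-2 = +1.
v=13: a=13^2·(≡1), b=13^4·(≡9) mod 13; (1|13)=+1, (9|13)=+1; (−1)^{2·4·6}·(+1)^4·(+1)^2 = +1.
v=5: a=5^3·(≡4), b=5^4·(≡2) mod 5; (4|5)=+1, (2|5)=-1; (−1)^{3·4·2}·(+1)^4·(-1)^3 = -1.
v=∞: -170 < 0 and -14858 < 0  ⇒  (a,b)_∞ = -1.
v=19: a=19^2·(≡5), b=19^5·(≡5) mod 19; (5|19)=+1, (5|19)=+1; (−1)^{2·5·9}·(+1)^5·(+1)^2 = +1.
(-170, -14858 / ℚ) ramifies at {2, 5, 23, ∞}: a division algebra.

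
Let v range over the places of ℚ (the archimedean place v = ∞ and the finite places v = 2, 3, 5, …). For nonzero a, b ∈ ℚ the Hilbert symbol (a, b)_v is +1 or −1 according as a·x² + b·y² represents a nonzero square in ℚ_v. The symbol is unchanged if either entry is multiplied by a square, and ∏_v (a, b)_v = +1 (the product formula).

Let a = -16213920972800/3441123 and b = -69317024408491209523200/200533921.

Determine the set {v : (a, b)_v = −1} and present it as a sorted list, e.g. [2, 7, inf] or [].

Mod squares: a ≡ -115971, b ≡ -3. Check v ∈ {∞, 2, 3, 5, 7, 17, 29, 31, 43}.
v=31: a=31^1·(≡10), b=31^2·(≡7) mod 31; (10|31)=+1, (7|31)=+1; (−1)^{1·2·15}·(+1)^2·(+1)^1 = +1.
v=3: a=3^-5·(≡1), b=3^3·(≡2) mod 3; (1|3)=+1, (2|3)=-1; (−1)^{-5·3·1}·(+1)^3·(-1)^-5 = +1.
v=29: a=29^1·(≡3), b=29^2·(≡3) mod 29; (3|29)=-1, (3|29)=-1; (−1)^{1·2·14}·(-1)^2·(-1)^1 = -1.
v=5: a=5^2·(≡1), b=5^2·(≡2) mod 5; (1|5)=+1, (2|5)=-1; (−1)^{2·2·2}·(+1)^2·(-1)^2 = +1.
v=17: a=17^-2·(≡6), b=17^-4·(≡3) mod 17; (6|17)=-1, (3|17)=-1; (−1)^{-2·-4·8}·(-1)^-4·(-1)^-2 = +1.
v=∞: -115971 < 0 and -3 < 0  ⇒  (a,b)_∞ = -1.
v=2: v_2(a)=24, v_2(b)=36; units ≡ 5, 5 (mod 8); ε·ε+αω+βω = 0·0+24·1+36·1 ≡ 0  ⇒  (a,b)_2 = +1.
v=43: a=43^1·(≡12), b=43^2·(≡40) mod 43; (12|43)=-1, (40|43)=+1; (−1)^{1·2·21}·(-1)^2·(+1)^1 = +1.
v=7: a=7^-2·(≡3), b=7^-4·(≡2) mod 7; (3|7)=-1, (2|7)=+1; (−1)^{-2·-4·3}·(-1)^-4·(+1)^-2 = +1.
(-115971, -3 / ℚ) ramifies at {29, ∞}: a division algebra.

[29, inf]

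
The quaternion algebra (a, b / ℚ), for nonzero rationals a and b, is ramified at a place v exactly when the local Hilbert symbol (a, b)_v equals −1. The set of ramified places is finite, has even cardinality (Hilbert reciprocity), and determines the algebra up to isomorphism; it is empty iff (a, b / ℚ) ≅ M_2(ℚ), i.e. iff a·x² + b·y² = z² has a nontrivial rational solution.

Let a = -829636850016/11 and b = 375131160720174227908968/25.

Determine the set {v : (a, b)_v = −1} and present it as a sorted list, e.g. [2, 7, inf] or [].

[2, 11, 13, 23, 37, 53]

Mod squares: a ≡ -219290786, b ≡ 866762. Check v ∈ {∞, 2, 3, 5, 11, 13, 17, 23, 37, 53}.
v=37: a=37^1·(≡10), b=37^3·(≡29) mod 37; (10|37)=+1, (29|37)=-1; (−1)^{1·3·18}·(+1)^3·(-1)^1 = -1.
v=3: a=3^2·(≡1), b=3^2·(≡2) mod 3; (1|3)=+1, (2|3)=-1; (−1)^{2·2·1}·(+1)^2·(-1)^2 = +1.
v=2: v_2(a)=5, v_2(b)=3; units ≡ 7, 5 (mod 8); ε·ε+αω+βω = 1·0+5·1+3·0 ≡ 1  ⇒  (a,b)_2 = -1.
v=13: a=13^1·(≡7), b=13^3·(≡12) mod 13; (7|13)=-1, (12|13)=+1; (−1)^{1·3·6}·(-1)^3·(+1)^1 = -1.
v=17: a=17^3·(≡7), b=17^3·(≡11) mod 17; (7|17)=-1, (11|17)=-1; (−1)^{3·3·8}·(-1)^3·(-1)^3 = +1.
v=23: a=23^1·(≡11), b=23^2·(≡15) mod 23; (11|23)=-1, (15|23)=-1; (−1)^{1·2·11}·(-1)^2·(-1)^1 = -1.
v=53: a=53^1·(≡52), b=53^3·(≡3) mod 53; (52|53)=+1, (3|53)=-1; (−1)^{1·3·26}·(+1)^3·(-1)^1 = -1.
v=5: a=5^0·(≡4), b=5^-2·(≡3) mod 5; (4|5)=+1, (3|5)=-1; (−1)^{0·-2·2}·(+1)^-2·(-1)^0 = +1.
v=11: a=11^-1·(≡4), b=11^2·(≡10) mod 11; (4|11)=+1, (10|11)=-1; (−1)^{-1·2·5}·(+1)^2·(-1)^-1 = -1.
v=∞: -219290786 < 0 and 866762 > 0  ⇒  (a,b)_∞ = +1.
|Ram(-219290786, 866762)| = 6, even; anisotropic at {2, 11, 13, 23, 37, 53}.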